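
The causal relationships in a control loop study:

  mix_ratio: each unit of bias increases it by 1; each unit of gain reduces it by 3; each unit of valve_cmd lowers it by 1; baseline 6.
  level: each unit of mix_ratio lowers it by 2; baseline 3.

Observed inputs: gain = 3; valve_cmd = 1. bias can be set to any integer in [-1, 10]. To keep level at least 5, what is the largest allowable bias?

bias = 3

Substituting into the mix_ratio equation gives mix_ratio = bias - 4.
Substituting into the level equation gives level = -2*bias + 11.
Require -2*bias + 11 ≥ 5, so bias ≤ 3.
The largest integer in [-1, 10] satisfying this is 3.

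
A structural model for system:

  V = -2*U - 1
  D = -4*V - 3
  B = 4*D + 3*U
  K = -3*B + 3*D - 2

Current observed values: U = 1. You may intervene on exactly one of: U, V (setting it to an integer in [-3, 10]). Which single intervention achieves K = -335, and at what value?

set U = 4

Intervening on U: with other inputs at their observed values, K = -81*U - 11. Solving for -335 gives U = 4, within [-3, 10].
Intervening on V: K = 36*V + 16. Reaching -335 requires V = -39/4, not an integer.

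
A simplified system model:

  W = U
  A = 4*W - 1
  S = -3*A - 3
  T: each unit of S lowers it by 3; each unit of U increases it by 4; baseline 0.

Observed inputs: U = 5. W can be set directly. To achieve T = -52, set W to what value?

W = -2

Intervening on W fixes its value directly, overriding its dependence on U.
Substituting into the S equation gives S = -12*W.
T becomes 36*W + 20.
Solve 36*W + 20 = -52: W = (-52 - 20) / 36 = -2.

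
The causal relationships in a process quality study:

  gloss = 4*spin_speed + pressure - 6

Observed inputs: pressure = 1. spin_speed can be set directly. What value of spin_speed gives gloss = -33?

spin_speed = -7

Substituting into the gloss equation gives gloss = 4*spin_speed - 5.
Solve 4*spin_speed - 5 = -33: spin_speed = (-33 + 5) / 4 = -7.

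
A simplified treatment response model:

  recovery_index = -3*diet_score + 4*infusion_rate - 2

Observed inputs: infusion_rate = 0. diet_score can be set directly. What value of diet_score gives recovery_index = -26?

diet_score = 8

Substituting into the recovery_index equation gives recovery_index = -3*diet_score - 2.
Solve -3*diet_score - 2 = -26: diet_score = (-26 + 2) / -3 = 8.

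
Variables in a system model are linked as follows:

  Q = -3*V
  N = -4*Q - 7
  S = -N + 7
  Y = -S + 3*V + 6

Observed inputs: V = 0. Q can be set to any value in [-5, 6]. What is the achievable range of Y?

Intervening on Q fixes its value directly, overriding its dependence on V.
Substituting into the S equation gives S = 4*Q + 14.
Y becomes -4*Q - 8.
Linear in Q, so extremes are at the endpoints: Q = -5 gives Y = 12; Q = 6 gives Y = -32.

-32 to 12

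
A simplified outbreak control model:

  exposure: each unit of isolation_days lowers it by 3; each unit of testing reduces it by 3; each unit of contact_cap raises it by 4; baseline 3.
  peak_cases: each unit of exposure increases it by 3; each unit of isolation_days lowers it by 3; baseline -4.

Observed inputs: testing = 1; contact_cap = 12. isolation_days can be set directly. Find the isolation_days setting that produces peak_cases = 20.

isolation_days = 10

Substituting into the exposure equation gives exposure = -3*isolation_days + 48.
Substituting into the peak_cases equation gives peak_cases = -12*isolation_days + 140.
Solve -12*isolation_days + 140 = 20: isolation_days = (20 - 140) / -12 = 10.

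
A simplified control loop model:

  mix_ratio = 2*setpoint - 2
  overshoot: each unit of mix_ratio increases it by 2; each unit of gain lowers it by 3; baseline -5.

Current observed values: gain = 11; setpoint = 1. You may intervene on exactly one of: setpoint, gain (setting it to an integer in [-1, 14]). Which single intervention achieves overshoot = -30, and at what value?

Intervening on setpoint: with other inputs at their observed values, overshoot = 4*setpoint - 42. Solving for -30 gives setpoint = 3, within [-1, 14].
Intervening on gain: overshoot = -3*gain - 5. Reaching -30 requires gain = 25/3, not an integer.

set setpoint = 3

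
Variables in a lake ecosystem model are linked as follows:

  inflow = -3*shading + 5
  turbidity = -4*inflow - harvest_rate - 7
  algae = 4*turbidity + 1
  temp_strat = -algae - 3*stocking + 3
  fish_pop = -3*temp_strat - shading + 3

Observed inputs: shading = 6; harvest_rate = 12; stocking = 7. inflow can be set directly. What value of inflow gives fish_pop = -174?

inflow = 0

Intervening on inflow fixes its value directly, overriding its dependence on shading.
Substituting into the turbidity equation gives turbidity = -4*inflow - 19.
Substituting into the algae equation gives algae = -16*inflow - 75.
temp_strat becomes 16*inflow + 57.
Substituting into the fish_pop equation gives fish_pop = -48*inflow - 174.
Solve -48*inflow - 174 = -174: inflow = (-174 + 174) / -48 = 0.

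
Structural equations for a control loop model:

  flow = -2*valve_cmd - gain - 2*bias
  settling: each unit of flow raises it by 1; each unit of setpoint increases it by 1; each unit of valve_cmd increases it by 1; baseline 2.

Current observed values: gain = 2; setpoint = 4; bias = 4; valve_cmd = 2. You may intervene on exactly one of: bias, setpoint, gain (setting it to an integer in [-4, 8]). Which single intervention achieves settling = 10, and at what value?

set bias = -4

Intervening on bias: with other inputs at their observed values, settling = -2*bias + 2. Solving for 10 gives bias = -4, within [-4, 8].
Intervening on setpoint: settling = setpoint - 10. Reaching 10 requires setpoint = 20, outside [-4, 8].
Intervening on gain: settling = -gain - 4. Reaching 10 requires gain = -14, outside [-4, 8].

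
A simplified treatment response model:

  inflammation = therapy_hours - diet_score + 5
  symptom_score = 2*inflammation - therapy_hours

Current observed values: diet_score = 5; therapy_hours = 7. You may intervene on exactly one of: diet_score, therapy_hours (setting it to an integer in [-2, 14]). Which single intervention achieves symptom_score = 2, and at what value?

Intervening on diet_score: symptom_score = -2*diet_score + 17. Reaching 2 requires diet_score = 15/2, not an integer.
Intervening on therapy_hours: with other inputs at their observed values, symptom_score = therapy_hours. Solving for 2 gives therapy_hours = 2, within [-2, 14].

set therapy_hours = 2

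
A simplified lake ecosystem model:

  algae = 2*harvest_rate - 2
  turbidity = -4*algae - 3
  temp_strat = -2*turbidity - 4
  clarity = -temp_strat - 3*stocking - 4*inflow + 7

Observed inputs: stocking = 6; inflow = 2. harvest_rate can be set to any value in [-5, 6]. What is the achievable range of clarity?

Substituting into the turbidity equation gives turbidity = -8*harvest_rate + 5.
So temp_strat = 16*harvest_rate - 14.
Substituting into the clarity equation gives clarity = -16*harvest_rate - 5.
Linear in harvest_rate, so extremes are at the endpoints: harvest_rate = -5 gives clarity = 75; harvest_rate = 6 gives clarity = -101.

-101 to 75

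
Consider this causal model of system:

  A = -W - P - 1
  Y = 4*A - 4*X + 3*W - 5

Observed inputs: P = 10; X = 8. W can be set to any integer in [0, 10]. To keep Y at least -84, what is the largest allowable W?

Substituting into the A equation gives A = -W - 11.
So Y = -W - 81.
Require -W - 81 ≥ -84, so W ≤ 3.
The largest integer in [0, 10] satisfying this is 3.

W = 3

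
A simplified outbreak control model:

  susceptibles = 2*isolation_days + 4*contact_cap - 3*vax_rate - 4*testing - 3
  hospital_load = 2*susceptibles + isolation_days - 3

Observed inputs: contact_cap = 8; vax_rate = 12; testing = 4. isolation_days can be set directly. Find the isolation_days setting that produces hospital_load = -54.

isolation_days = -1

Substituting into the susceptibles equation gives susceptibles = 2*isolation_days - 23.
hospital_load becomes 5*isolation_days - 49.
Solve 5*isolation_days - 49 = -54: isolation_days = (-54 + 49) / 5 = -1.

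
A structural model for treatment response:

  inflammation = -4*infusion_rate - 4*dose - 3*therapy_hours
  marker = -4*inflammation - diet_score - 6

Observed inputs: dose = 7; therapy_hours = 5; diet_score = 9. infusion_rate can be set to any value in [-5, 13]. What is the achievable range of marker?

Substituting into the inflammation equation gives inflammation = -4*infusion_rate - 43.
Substituting into the marker equation gives marker = 16*infusion_rate + 157.
Linear in infusion_rate, so extremes are at the endpoints: infusion_rate = -5 gives marker = 77; infusion_rate = 13 gives marker = 365.

77 to 365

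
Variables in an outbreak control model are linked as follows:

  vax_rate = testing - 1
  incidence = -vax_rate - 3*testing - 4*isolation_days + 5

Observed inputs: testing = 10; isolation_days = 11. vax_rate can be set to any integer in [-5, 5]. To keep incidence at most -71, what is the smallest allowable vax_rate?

Intervening on vax_rate fixes its value directly, overriding its dependence on testing.
Substituting into the incidence equation gives incidence = -vax_rate - 69.
Require -vax_rate - 69 ≤ -71, so vax_rate ≥ 2.
The smallest integer in [-5, 5] satisfying this is 2.

vax_rate = 2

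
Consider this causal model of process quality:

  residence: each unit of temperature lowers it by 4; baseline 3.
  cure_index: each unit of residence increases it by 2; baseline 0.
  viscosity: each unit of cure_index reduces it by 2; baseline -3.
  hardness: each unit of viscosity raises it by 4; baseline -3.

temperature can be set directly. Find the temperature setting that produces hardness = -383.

temperature = -5

Substituting into the cure_index equation gives cure_index = -8*temperature + 6.
viscosity becomes 16*temperature - 15.
Substituting into the hardness equation gives hardness = 64*temperature - 63.
Solve 64*temperature - 63 = -383: temperature = (-383 + 63) / 64 = -5.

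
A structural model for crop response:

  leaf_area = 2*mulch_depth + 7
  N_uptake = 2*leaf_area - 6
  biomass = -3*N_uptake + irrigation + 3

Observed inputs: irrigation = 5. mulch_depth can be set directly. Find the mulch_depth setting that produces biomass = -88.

Substituting into the N_uptake equation gives N_uptake = 4*mulch_depth + 8.
So biomass = -12*mulch_depth - 16.
Solve -12*mulch_depth - 16 = -88: mulch_depth = (-88 + 16) / -12 = 6.

mulch_depth = 6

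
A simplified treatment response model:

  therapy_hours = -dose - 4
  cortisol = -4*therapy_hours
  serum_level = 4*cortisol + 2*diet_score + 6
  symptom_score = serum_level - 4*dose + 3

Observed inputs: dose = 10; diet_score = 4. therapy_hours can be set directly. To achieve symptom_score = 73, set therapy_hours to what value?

Intervening on therapy_hours fixes its value directly, overriding its dependence on dose.
Substituting into the serum_level equation gives serum_level = -16*therapy_hours + 14.
Substituting into the symptom_score equation gives symptom_score = -16*therapy_hours - 23.
Solve -16*therapy_hours - 23 = 73: therapy_hours = (73 + 23) / -16 = -6.

therapy_hours = -6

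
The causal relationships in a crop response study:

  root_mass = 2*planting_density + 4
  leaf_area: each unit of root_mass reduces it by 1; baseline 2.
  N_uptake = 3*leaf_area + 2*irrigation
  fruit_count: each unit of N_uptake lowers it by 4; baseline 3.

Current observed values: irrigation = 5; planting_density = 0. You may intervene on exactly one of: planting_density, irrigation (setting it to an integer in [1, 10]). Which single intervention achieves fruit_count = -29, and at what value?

Intervening on planting_density: fruit_count = 24*planting_density - 13. Reaching -29 requires planting_density = -2/3, not an integer.
Intervening on irrigation: with other inputs at their observed values, fruit_count = -8*irrigation + 27. Solving for -29 gives irrigation = 7, within [1, 10].

set irrigation = 7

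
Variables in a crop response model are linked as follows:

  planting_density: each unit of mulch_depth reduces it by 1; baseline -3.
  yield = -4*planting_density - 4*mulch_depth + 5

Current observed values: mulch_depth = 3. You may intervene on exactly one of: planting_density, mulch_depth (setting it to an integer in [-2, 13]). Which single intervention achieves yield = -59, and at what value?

set planting_density = 13

Intervening on planting_density: with other inputs at their observed values, yield = -4*planting_density - 7. Solving for -59 gives planting_density = 13, within [-2, 13].
Intervening on mulch_depth: the paths from mulch_depth to yield cancel (net effect zero), leaving yield = 17; -59 is unreachable this way.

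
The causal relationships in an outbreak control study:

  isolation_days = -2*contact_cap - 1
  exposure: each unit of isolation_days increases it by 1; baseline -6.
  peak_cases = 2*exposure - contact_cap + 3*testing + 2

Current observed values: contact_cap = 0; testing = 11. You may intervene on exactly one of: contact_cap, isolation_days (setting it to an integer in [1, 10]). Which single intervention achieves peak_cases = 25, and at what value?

set isolation_days = 1

Intervening on contact_cap: peak_cases = -5*contact_cap + 21. Reaching 25 requires contact_cap = -4/5, not an integer.
Intervening on isolation_days: with other inputs at their observed values, peak_cases = 2*isolation_days + 23. Solving for 25 gives isolation_days = 1, within [1, 10].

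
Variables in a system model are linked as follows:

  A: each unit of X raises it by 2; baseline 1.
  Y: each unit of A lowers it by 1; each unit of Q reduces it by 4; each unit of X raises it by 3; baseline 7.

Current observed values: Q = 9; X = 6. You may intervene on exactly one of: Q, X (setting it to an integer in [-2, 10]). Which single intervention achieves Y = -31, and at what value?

set X = -1

Intervening on Q: Y = -4*Q + 12. Reaching -31 requires Q = 43/4, not an integer.
Intervening on X: with other inputs at their observed values, Y = X - 30. Solving for -31 gives X = -1, within [-2, 10].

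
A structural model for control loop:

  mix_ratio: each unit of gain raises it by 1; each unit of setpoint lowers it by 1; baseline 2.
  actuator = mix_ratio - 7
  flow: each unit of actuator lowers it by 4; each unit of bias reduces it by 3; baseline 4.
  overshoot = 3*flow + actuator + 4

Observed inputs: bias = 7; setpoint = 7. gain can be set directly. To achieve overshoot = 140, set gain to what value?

Substituting into the mix_ratio equation gives mix_ratio = gain - 5.
Substituting into the actuator equation gives actuator = gain - 12.
Substituting into the flow equation gives flow = -4*gain + 31.
This gives overshoot = -11*gain + 85.
Solve -11*gain + 85 = 140: gain = (140 - 85) / -11 = -5.

gain = -5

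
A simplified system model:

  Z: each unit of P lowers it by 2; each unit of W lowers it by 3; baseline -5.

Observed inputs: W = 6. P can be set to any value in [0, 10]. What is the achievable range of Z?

-43 to -23

Substituting into the Z equation gives Z = -2*P - 23.
Linear in P, so extremes are at the endpoints: P = 0 gives Z = -23; P = 10 gives Z = -43.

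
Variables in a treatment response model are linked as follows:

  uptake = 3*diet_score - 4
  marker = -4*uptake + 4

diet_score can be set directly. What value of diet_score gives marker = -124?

diet_score = 12

Substituting into the marker equation gives marker = -12*diet_score + 20.
Solve -12*diet_score + 20 = -124: diet_score = (-124 - 20) / -12 = 12.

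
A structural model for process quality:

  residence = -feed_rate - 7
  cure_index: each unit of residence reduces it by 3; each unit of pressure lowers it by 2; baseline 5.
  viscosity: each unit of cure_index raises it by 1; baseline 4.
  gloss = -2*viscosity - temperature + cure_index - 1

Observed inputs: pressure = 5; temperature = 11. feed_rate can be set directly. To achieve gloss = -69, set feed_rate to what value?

feed_rate = 11

Substituting into the cure_index equation gives cure_index = 3*feed_rate + 16.
viscosity becomes 3*feed_rate + 20.
Substituting into the gloss equation gives gloss = -3*feed_rate - 36.
Solve -3*feed_rate - 36 = -69: feed_rate = (-69 + 36) / -3 = 11.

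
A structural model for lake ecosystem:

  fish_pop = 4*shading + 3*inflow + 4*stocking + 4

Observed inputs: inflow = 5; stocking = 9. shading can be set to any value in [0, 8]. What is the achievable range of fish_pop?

55 to 87

Substituting into the fish_pop equation gives fish_pop = 4*shading + 55.
Linear in shading, so extremes are at the endpoints: shading = 0 gives fish_pop = 55; shading = 8 gives fish_pop = 87.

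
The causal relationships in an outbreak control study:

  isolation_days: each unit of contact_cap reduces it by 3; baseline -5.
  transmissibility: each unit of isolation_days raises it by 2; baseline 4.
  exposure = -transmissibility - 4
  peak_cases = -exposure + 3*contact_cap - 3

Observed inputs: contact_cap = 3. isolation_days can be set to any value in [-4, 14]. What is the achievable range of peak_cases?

Intervening on isolation_days fixes its value directly, overriding its dependence on contact_cap.
Substituting into the exposure equation gives exposure = -2*isolation_days - 8.
This gives peak_cases = 2*isolation_days + 14.
Linear in isolation_days, so extremes are at the endpoints: isolation_days = -4 gives peak_cases = 6; isolation_days = 14 gives peak_cases = 42.

6 to 42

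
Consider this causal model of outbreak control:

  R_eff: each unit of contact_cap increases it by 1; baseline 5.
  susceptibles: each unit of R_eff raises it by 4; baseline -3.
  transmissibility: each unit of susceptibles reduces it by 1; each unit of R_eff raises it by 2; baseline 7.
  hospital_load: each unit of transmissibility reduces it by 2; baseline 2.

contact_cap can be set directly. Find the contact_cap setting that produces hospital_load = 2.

Substituting into the susceptibles equation gives susceptibles = 4*contact_cap + 17.
This gives transmissibility = -2*contact_cap.
This gives hospital_load = 4*contact_cap + 2.
Solve 4*contact_cap + 2 = 2: contact_cap = (2 - 2) / 4 = 0.

contact_cap = 0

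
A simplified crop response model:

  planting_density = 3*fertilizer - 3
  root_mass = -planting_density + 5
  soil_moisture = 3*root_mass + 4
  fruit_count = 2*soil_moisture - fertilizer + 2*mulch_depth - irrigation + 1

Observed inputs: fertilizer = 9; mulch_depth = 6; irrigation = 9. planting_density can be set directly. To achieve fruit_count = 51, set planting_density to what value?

planting_density = -3

Intervening on planting_density fixes its value directly, overriding its dependence on fertilizer.
Substituting into the soil_moisture equation gives soil_moisture = -3*planting_density + 19.
Substituting into the fruit_count equation gives fruit_count = -6*planting_density + 33.
Solve -6*planting_density + 33 = 51: planting_density = (51 - 33) / -6 = -3.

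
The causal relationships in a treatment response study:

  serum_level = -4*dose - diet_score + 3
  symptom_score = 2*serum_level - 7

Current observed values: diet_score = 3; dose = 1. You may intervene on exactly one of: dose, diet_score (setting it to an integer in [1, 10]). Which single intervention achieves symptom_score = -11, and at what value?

set diet_score = 1

Intervening on dose: symptom_score = -8*dose - 7. Reaching -11 requires dose = 1/2, not an integer.
Intervening on diet_score: with other inputs at their observed values, symptom_score = -2*diet_score - 9. Solving for -11 gives diet_score = 1, within [1, 10].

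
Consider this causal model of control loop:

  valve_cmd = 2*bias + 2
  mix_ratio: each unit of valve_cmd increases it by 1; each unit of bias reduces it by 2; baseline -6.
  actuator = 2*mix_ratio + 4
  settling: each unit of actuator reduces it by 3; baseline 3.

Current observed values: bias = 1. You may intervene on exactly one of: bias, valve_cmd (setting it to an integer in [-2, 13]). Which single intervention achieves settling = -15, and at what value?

set valve_cmd = 9

Intervening on bias: the paths from bias to settling cancel (net effect zero), leaving settling = 15; -15 is unreachable this way.
Intervening on valve_cmd: with other inputs at their observed values, settling = -6*valve_cmd + 39. Solving for -15 gives valve_cmd = 9, within [-2, 13].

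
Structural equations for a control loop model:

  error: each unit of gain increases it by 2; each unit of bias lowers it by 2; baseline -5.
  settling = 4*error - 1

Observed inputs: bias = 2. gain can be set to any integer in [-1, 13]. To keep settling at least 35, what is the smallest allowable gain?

gain = 9

Substituting into the error equation gives error = 2*gain - 9.
This gives settling = 8*gain - 37.
Require 8*gain - 37 ≥ 35, so gain ≥ 9.
The smallest integer in [-1, 13] satisfying this is 9.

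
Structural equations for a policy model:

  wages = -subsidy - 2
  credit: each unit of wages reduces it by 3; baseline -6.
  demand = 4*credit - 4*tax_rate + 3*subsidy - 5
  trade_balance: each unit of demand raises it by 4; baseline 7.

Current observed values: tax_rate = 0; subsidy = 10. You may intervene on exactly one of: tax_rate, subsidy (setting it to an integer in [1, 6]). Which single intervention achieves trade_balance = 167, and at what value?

set subsidy = 3

Intervening on tax_rate: trade_balance = -16*tax_rate + 587. Reaching 167 requires tax_rate = 105/4, not an integer.
Intervening on subsidy: with other inputs at their observed values, trade_balance = 60*subsidy - 13. Solving for 167 gives subsidy = 3, within [1, 6].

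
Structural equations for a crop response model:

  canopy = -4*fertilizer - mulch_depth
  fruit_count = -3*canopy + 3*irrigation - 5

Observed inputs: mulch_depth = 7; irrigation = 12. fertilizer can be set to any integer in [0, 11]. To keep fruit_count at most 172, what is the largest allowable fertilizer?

fertilizer = 10

Substituting into the canopy equation gives canopy = -4*fertilizer - 7.
Substituting into the fruit_count equation gives fruit_count = 12*fertilizer + 52.
Require 12*fertilizer + 52 ≤ 172, so fertilizer ≤ 10.
The largest integer in [0, 11] satisfying this is 10.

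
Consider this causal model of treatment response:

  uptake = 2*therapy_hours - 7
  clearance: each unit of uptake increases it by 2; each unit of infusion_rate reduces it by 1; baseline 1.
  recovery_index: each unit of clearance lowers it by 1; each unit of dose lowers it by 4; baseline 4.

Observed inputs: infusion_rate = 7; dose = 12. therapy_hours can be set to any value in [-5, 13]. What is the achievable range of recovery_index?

-76 to -4

Substituting into the clearance equation gives clearance = 4*therapy_hours - 20.
recovery_index becomes -4*therapy_hours - 24.
Linear in therapy_hours, so extremes are at the endpoints: therapy_hours = -5 gives recovery_index = -4; therapy_hours = 13 gives recovery_index = -76.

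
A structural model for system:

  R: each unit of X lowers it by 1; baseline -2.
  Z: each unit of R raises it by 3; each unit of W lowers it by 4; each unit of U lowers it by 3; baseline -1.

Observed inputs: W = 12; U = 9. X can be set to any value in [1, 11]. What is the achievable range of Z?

Substituting into the Z equation gives Z = -3*X - 82.
Linear in X, so extremes are at the endpoints: X = 1 gives Z = -85; X = 11 gives Z = -115.

-115 to -85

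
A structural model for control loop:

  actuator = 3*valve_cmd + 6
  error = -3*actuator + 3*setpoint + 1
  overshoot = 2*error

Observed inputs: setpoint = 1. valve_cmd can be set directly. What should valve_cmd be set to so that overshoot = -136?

Substituting into the error equation gives error = -9*valve_cmd - 14.
Substituting into the overshoot equation gives overshoot = -18*valve_cmd - 28.
Solve -18*valve_cmd - 28 = -136: valve_cmd = (-136 + 28) / -18 = 6.

valve_cmd = 6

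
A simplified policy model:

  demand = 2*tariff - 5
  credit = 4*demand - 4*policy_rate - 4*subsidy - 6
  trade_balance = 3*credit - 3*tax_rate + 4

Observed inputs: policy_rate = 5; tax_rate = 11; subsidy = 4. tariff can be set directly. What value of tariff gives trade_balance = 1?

tariff = 9

Substituting into the credit equation gives credit = 8*tariff - 62.
So trade_balance = 24*tariff - 215.
Solve 24*tariff - 215 = 1: tariff = (1 + 215) / 24 = 9.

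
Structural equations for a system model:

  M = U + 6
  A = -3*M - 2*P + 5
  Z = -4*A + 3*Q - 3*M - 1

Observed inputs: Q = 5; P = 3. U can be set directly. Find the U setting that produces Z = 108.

Substituting into the A equation gives A = -3*U - 19.
This gives Z = 9*U + 72.
Solve 9*U + 72 = 108: U = (108 - 72) / 9 = 4.

U = 4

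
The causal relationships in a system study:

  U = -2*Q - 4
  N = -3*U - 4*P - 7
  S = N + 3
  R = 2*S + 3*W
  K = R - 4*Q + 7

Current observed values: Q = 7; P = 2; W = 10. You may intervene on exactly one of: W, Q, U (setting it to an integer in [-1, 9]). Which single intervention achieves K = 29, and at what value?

Intervening on W: K = 3*W + 63. Reaching 29 requires W = -34/3, not an integer.
Intervening on Q: with other inputs at their observed values, K = 8*Q + 37. Solving for 29 gives Q = -1, within [-1, 9].
Intervening on U: K = -6*U - 15. Reaching 29 requires U = -22/3, not an integer.

set Q = -1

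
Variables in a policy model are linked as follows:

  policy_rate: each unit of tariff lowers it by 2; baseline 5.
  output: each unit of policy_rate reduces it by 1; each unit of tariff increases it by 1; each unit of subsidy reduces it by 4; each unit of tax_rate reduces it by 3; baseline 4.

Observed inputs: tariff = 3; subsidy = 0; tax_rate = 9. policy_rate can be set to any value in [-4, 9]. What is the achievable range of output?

-29 to -16

Intervening on policy_rate fixes its value directly, overriding its dependence on tariff.
Substituting into the output equation gives output = -policy_rate - 20.
Linear in policy_rate, so extremes are at the endpoints: policy_rate = -4 gives output = -16; policy_rate = 9 gives output = -29.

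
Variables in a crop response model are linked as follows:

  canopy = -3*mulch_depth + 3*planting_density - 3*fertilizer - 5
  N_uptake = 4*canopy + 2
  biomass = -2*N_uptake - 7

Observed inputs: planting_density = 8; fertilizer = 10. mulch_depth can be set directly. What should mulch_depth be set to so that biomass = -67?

mulch_depth = -6

Substituting into the canopy equation gives canopy = -3*mulch_depth - 11.
So N_uptake = -12*mulch_depth - 42.
So biomass = 24*mulch_depth + 77.
Solve 24*mulch_depth + 77 = -67: mulch_depth = (-67 - 77) / 24 = -6.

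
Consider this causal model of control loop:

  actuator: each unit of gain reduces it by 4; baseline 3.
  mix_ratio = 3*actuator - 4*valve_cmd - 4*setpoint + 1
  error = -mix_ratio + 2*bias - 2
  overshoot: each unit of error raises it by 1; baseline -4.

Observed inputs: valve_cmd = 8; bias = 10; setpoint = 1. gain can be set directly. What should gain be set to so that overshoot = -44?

gain = -7

Substituting into the mix_ratio equation gives mix_ratio = -12*gain - 26.
Substituting into the error equation gives error = 12*gain + 44.
overshoot becomes 12*gain + 40.
Solve 12*gain + 40 = -44: gain = (-44 - 40) / 12 = -7.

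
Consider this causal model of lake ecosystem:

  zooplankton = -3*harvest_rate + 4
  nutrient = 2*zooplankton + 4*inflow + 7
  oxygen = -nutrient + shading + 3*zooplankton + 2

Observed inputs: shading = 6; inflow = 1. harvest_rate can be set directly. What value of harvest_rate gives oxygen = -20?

Substituting into the nutrient equation gives nutrient = -6*harvest_rate + 19.
oxygen becomes -3*harvest_rate + 1.
Solve -3*harvest_rate + 1 = -20: harvest_rate = (-20 - 1) / -3 = 7.

harvest_rate = 7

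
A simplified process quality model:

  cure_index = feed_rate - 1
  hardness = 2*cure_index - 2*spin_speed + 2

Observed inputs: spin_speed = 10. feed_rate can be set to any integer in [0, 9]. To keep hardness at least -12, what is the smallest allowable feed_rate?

feed_rate = 4

Substituting into the hardness equation gives hardness = 2*feed_rate - 20.
Require 2*feed_rate - 20 ≥ -12, so feed_rate ≥ 4.
The smallest integer in [0, 9] satisfying this is 4.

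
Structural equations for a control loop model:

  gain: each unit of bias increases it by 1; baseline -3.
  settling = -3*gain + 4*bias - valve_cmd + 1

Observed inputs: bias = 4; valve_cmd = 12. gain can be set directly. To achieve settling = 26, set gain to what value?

gain = -7

Intervening on gain fixes its value directly, overriding its dependence on bias.
Substituting into the settling equation gives settling = -3*gain + 5.
Solve -3*gain + 5 = 26: gain = (26 - 5) / -3 = -7.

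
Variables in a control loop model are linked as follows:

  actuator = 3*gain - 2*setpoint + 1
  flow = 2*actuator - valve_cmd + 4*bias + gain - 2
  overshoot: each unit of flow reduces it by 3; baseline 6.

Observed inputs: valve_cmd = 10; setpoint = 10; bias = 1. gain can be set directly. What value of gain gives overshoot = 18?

Substituting into the actuator equation gives actuator = 3*gain - 19.
Substituting into the flow equation gives flow = 7*gain - 46.
Substituting into the overshoot equation gives overshoot = -21*gain + 144.
Solve -21*gain + 144 = 18: gain = (18 - 144) / -21 = 6.

gain = 6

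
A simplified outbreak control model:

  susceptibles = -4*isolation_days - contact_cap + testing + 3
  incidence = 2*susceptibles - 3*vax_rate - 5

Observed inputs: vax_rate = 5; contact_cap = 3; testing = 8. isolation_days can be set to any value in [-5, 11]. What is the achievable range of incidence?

-92 to 36

Substituting into the susceptibles equation gives susceptibles = -4*isolation_days + 8.
Substituting into the incidence equation gives incidence = -8*isolation_days - 4.
Linear in isolation_days, so extremes are at the endpoints: isolation_days = -5 gives incidence = 36; isolation_days = 11 gives incidence = -92.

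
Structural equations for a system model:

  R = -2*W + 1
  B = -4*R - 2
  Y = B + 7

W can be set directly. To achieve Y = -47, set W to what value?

Substituting into the B equation gives B = 8*W - 6.
Substituting into the Y equation gives Y = 8*W + 1.
Solve 8*W + 1 = -47: W = (-47 - 1) / 8 = -6.

W = -6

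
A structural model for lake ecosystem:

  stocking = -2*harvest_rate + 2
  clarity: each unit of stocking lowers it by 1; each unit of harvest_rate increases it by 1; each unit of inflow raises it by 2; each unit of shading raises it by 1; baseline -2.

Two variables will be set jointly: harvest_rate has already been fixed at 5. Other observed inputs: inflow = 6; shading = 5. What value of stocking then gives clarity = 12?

With harvest_rate held at 5:
Intervening on stocking fixes its value directly, overriding its dependence on harvest_rate.
Substituting into the clarity equation gives clarity = -stocking + 20.
Solve -stocking + 20 = 12: stocking = (12 - 20) / -1 = 8.

stocking = 8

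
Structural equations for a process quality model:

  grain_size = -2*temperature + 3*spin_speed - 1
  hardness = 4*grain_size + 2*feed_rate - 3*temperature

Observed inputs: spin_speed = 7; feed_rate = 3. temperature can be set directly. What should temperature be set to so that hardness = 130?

temperature = -4

Substituting into the grain_size equation gives grain_size = -2*temperature + 20.
Substituting into the hardness equation gives hardness = -11*temperature + 86.
Solve -11*temperature + 86 = 130: temperature = (130 - 86) / -11 = -4.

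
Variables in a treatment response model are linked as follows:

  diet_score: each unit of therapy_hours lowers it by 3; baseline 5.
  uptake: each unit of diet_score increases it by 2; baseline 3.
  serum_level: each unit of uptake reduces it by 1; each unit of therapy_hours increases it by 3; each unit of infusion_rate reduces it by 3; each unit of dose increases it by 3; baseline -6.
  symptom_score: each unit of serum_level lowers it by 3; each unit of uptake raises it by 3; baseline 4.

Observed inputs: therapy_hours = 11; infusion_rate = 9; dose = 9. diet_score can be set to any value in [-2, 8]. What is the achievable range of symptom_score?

Intervening on diet_score fixes its value directly, overriding its dependence on therapy_hours.
Substituting into the serum_level equation gives serum_level = -2*diet_score + 24.
symptom_score becomes 12*diet_score - 59.
Linear in diet_score, so extremes are at the endpoints: diet_score = -2 gives symptom_score = -83; diet_score = 8 gives symptom_score = 37.

-83 to 37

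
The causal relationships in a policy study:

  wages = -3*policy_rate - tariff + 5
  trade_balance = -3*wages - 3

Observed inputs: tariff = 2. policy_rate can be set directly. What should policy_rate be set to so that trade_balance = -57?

policy_rate = -5

Substituting into the wages equation gives wages = -3*policy_rate + 3.
trade_balance becomes 9*policy_rate - 12.
Solve 9*policy_rate - 12 = -57: policy_rate = (-57 + 12) / 9 = -5.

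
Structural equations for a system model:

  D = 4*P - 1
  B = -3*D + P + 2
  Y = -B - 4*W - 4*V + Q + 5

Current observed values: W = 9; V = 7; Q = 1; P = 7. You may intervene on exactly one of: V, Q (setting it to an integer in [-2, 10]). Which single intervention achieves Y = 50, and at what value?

set V = -2

Intervening on V: with other inputs at their observed values, Y = -4*V + 42. Solving for 50 gives V = -2, within [-2, 10].
Intervening on Q: Y = Q + 13. Reaching 50 requires Q = 37, outside [-2, 10].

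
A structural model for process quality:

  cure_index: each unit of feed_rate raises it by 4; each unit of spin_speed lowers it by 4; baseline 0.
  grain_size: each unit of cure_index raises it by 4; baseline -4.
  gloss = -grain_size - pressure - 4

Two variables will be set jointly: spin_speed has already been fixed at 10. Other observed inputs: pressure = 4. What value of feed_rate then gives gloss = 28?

With spin_speed held at 10:
Substituting into the cure_index equation gives cure_index = 4*feed_rate - 40.
This gives grain_size = 16*feed_rate - 164.
So gloss = -16*feed_rate + 156.
Solve -16*feed_rate + 156 = 28: feed_rate = (28 - 156) / -16 = 8.

feed_rate = 8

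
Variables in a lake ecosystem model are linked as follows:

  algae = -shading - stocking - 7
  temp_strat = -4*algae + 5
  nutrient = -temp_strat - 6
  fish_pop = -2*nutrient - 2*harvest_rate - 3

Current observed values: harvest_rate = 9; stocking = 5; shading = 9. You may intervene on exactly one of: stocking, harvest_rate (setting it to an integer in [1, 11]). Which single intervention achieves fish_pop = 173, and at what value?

Intervening on stocking: fish_pop = 8*stocking + 129. Reaching 173 requires stocking = 11/2, not an integer.
Intervening on harvest_rate: with other inputs at their observed values, fish_pop = -2*harvest_rate + 187. Solving for 173 gives harvest_rate = 7, within [1, 11].

set harvest_rate = 7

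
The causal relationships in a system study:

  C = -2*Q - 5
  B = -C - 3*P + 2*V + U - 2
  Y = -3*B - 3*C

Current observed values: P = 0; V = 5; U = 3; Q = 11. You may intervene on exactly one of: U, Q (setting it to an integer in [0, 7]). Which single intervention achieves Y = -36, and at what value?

set U = 4

Intervening on U: with other inputs at their observed values, Y = -3*U - 24. Solving for -36 gives U = 4, within [0, 7].
Intervening on Q: the paths from Q to Y cancel (net effect zero), leaving Y = -33; -36 is unreachable this way.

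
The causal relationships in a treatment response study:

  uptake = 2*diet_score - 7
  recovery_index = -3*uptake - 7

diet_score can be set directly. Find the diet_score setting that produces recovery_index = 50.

diet_score = -6

Substituting into the recovery_index equation gives recovery_index = -6*diet_score + 14.
Solve -6*diet_score + 14 = 50: diet_score = (50 - 14) / -6 = -6.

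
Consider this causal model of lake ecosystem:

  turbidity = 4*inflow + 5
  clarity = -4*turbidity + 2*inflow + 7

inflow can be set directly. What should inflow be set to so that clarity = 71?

Substituting into the clarity equation gives clarity = -14*inflow - 13.
Solve -14*inflow - 13 = 71: inflow = (71 + 13) / -14 = -6.

inflow = -6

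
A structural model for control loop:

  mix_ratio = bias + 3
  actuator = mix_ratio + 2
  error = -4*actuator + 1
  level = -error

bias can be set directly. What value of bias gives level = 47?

Substituting into the actuator equation gives actuator = bias + 5.
So error = -4*bias - 19.
Substituting into the level equation gives level = 4*bias + 19.
Solve 4*bias + 19 = 47: bias = (47 - 19) / 4 = 7.

bias = 7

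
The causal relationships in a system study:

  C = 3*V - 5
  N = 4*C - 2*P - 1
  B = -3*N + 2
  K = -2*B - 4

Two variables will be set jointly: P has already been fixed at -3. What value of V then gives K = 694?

With P held at -3:
Substituting into the N equation gives N = 12*V - 15.
Substituting into the B equation gives B = -36*V + 47.
So K = 72*V - 98.
Solve 72*V - 98 = 694: V = (694 + 98) / 72 = 11.

V = 11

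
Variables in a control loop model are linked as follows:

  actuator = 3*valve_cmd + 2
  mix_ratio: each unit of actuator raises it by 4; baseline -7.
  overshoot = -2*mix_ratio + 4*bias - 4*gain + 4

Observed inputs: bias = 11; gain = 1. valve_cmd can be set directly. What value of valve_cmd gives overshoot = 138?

Substituting into the mix_ratio equation gives mix_ratio = 12*valve_cmd + 1.
Substituting into the overshoot equation gives overshoot = -24*valve_cmd + 42.
Solve -24*valve_cmd + 42 = 138: valve_cmd = (138 - 42) / -24 = -4.

valve_cmd = -4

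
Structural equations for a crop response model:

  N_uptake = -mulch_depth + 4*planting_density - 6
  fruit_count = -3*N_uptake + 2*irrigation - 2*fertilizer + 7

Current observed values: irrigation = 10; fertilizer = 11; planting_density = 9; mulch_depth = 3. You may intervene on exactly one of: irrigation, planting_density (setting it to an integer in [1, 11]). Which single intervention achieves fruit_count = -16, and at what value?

set planting_density = 4

Intervening on irrigation: fruit_count = 2*irrigation - 96. Reaching -16 requires irrigation = 40, outside [1, 11].
Intervening on planting_density: with other inputs at their observed values, fruit_count = -12*planting_density + 32. Solving for -16 gives planting_density = 4, within [1, 11].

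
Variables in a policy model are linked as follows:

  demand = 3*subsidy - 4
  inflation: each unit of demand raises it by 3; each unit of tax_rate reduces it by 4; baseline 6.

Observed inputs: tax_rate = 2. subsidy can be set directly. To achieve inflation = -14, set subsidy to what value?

Substituting into the inflation equation gives inflation = 9*subsidy - 14.
Solve 9*subsidy - 14 = -14: subsidy = (-14 + 14) / 9 = 0.

subsidy = 0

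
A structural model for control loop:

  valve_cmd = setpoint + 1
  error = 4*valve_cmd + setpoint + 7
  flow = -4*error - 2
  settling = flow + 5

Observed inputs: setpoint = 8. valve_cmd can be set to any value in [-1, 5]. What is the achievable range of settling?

Intervening on valve_cmd fixes its value directly, overriding its dependence on setpoint.
Substituting into the error equation gives error = 4*valve_cmd + 15.
This gives flow = -16*valve_cmd - 62.
This gives settling = -16*valve_cmd - 57.
Linear in valve_cmd, so extremes are at the endpoints: valve_cmd = -1 gives settling = -41; valve_cmd = 5 gives settling = -137.

-137 to -41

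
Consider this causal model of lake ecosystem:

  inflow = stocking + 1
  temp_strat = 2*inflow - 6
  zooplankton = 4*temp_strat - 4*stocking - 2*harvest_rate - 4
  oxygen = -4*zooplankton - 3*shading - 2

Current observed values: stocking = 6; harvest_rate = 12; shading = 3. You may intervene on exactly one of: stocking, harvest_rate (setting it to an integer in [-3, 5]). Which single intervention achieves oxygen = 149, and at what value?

set stocking = 1

Intervening on stocking: with other inputs at their observed values, oxygen = -16*stocking + 165. Solving for 149 gives stocking = 1, within [-3, 5].
Intervening on harvest_rate: oxygen = 8*harvest_rate - 27. Reaching 149 requires harvest_rate = 22, outside [-3, 5].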